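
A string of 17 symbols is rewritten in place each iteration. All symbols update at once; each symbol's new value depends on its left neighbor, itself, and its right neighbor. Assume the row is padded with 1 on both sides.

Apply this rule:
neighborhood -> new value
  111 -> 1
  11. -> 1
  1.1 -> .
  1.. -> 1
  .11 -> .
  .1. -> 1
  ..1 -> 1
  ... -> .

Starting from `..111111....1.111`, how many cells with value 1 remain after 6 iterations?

14

11.111111..11..11
11..1111111.111.1
1111.111111..11..
1111..1111111.111
111111.111111..11
111111..1111111.1
count of 1: 14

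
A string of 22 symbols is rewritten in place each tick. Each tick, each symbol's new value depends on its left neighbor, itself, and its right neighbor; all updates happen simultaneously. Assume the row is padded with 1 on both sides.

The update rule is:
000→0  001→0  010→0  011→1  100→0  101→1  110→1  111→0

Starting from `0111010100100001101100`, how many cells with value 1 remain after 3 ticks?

1101101000000001111100
0111110000000001000100
1100010000000000000000
count of 1: 3

3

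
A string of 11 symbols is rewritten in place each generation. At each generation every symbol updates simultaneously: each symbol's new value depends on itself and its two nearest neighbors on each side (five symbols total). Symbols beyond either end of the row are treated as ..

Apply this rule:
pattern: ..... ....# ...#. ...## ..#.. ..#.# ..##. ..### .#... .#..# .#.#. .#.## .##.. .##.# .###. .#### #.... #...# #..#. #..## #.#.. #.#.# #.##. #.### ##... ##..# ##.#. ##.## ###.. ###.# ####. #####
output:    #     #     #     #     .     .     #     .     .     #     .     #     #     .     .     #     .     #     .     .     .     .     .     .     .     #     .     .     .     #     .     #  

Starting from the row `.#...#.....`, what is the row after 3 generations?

#.#....#..#

generation 1: #..##...###
generation 2: .#.##.##...
generation 3: #.#....#..#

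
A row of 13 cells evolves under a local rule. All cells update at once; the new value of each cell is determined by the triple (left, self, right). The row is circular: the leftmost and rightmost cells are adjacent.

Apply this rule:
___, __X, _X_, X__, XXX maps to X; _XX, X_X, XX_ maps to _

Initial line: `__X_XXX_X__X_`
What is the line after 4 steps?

XXX__X__XXXXX
XX_XXXXX_XXXX
X___XXX___XXX
_XXX_X_XXX_XX

_XXX_X_XXX_XX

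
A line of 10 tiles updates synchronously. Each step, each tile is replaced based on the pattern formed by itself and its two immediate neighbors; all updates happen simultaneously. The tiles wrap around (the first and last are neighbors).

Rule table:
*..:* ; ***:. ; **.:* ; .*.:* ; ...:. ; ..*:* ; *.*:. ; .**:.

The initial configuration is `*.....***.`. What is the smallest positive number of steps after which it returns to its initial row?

15

**...*..*.
.**.*****.
*.*.....**
*.**...*..
*..**.****
***.*.....
..*.**...*
***..**.**
..***.*...
.*..*.**..
*****..**.
....***.*.
...*..*.**
*.*****..*
*.....***.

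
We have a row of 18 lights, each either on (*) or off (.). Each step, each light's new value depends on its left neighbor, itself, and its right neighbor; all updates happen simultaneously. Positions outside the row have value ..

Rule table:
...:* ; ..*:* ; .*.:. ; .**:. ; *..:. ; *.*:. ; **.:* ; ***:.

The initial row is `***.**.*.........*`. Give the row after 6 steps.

**..*.*.......*.**

..*..*...********.
**..*..**.......*.
.*.*..*.*.******..
*....*.........*.*
..***..********...
**..*.*.......*.**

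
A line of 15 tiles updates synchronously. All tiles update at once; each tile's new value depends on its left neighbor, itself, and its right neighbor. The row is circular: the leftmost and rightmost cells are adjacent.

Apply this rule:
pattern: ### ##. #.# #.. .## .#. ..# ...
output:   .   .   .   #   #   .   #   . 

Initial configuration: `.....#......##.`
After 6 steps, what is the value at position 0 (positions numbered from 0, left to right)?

....#.#....##.#
#..#...#..##...
.##.#.#.###.#.#
.#......#......
#.#....#.#.....
...#..#...#...#
position 0 holds .

.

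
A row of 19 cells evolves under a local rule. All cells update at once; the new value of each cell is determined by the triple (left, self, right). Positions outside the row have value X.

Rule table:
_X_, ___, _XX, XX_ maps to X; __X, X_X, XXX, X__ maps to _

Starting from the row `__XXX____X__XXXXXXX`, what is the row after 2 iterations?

__X_X_XX_X__X_XXXX_

iteration 1: __X_X_XX_X__X______
iteration 2: __X_X_XX_X__X_XXXX_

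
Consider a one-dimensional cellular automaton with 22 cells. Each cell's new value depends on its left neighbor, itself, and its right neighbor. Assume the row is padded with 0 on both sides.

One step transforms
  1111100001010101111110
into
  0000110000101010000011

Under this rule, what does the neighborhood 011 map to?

0

At position 0 the neighborhood is 011; the next row has 0 there.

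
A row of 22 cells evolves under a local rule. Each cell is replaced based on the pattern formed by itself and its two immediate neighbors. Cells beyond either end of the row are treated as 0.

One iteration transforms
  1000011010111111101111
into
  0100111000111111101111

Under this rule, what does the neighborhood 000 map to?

0

At position 2 the neighborhood is 000; the next row has 0 there.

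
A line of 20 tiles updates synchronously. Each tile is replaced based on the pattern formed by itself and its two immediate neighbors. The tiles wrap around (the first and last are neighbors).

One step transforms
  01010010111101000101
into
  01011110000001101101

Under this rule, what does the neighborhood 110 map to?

0

At position 11 the neighborhood is 110; the next row has 0 there.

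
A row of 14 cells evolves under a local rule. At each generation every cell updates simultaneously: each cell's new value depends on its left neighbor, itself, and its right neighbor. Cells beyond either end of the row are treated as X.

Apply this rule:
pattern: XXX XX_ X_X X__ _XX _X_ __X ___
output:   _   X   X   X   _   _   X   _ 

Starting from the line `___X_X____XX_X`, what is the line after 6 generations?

_XX_XX_X_X_XXX

X_X_X_X__X_XX_
XX_X_X_XX_X_XX
_XX_X_X_XX_X__
X_XX_X_X_XX_XX
XX_XX_X_X_XX__
_XX_XX_X_X_XXX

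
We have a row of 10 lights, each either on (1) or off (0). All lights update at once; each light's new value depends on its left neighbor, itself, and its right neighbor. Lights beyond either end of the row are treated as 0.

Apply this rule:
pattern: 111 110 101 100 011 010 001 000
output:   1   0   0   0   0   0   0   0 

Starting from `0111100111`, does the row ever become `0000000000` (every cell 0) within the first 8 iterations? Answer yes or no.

iteration 1: 0011000010
iteration 2: 0000000000
all cells are 0 at iteration 2

yes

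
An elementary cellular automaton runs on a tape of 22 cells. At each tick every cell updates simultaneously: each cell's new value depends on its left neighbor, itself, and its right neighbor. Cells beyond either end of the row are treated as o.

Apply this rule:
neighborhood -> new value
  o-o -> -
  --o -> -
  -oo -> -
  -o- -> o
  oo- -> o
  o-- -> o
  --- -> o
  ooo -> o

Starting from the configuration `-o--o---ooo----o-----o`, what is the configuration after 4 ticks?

o--oo--ooo--oooo--ooo-

tick 1: -oo-ooo--ooooo-ooooo--
tick 2: --o--ooo--oooo--ooooo-
tick 3: o-oo--ooo--oooo--oooo-
tick 4: o--oo--ooo--oooo--ooo-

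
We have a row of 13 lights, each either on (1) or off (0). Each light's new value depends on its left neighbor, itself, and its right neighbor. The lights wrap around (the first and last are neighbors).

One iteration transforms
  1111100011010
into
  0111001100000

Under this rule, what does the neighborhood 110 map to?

0

At position 4 the neighborhood is 110; the next row has 0 there.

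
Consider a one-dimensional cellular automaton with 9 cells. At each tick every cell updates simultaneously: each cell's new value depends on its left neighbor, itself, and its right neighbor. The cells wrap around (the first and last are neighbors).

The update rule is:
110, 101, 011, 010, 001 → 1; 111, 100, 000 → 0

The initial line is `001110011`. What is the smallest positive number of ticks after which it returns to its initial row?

011010111
111111101
000000111
000001101
000011111
000110001
001110011

7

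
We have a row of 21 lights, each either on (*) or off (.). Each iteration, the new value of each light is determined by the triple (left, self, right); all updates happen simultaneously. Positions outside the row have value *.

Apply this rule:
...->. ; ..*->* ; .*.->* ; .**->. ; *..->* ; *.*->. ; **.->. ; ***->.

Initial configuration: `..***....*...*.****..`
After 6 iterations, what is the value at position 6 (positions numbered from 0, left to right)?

**...*..***.**.....**
..*.****......*...*..
***.....*....***.****
...*...***..*........
*.***.*...****......*
......**.*....*....*.
position 6 holds *

*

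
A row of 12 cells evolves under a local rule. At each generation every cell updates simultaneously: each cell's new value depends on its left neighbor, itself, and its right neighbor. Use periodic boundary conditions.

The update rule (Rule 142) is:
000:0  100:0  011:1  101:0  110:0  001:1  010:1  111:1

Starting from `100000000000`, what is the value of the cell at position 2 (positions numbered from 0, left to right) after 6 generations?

0

generation 1: 100000000001
generation 2: 000000000011
generation 3: 000000000110
generation 4: 000000001100
generation 5: 000000011000
generation 6: 000000110000
position 2 holds 0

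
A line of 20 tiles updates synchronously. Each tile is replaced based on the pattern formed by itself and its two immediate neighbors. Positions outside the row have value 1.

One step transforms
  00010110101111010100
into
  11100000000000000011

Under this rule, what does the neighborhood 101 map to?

0

At position 4 the neighborhood is 101; the next row has 0 there.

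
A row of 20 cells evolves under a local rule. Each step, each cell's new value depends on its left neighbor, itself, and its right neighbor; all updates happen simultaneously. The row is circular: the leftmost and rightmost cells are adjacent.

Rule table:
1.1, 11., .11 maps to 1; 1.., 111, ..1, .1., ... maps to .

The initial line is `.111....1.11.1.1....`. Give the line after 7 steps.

.1.1.....1111.1.....
..1......1..11......
............11......
............11......  (fixed point — unchanged through step 7)

............11......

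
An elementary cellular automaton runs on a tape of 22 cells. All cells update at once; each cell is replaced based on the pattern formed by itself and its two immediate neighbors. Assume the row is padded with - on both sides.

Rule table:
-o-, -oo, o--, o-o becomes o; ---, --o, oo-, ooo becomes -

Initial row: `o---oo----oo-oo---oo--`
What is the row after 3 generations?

generation 1: oo--o-o---o-oo-o--o-o-
generation 2: o-o-oooo--ooo-ooo-oooo
generation 3: ooooo---o-o--oo--oo---

ooooo---o-o--oo--oo---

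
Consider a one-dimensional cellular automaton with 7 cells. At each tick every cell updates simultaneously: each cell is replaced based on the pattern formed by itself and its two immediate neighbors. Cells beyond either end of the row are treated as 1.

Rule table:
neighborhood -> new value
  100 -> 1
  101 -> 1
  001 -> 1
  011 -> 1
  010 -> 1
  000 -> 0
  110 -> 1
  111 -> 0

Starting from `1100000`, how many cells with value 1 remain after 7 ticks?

3

0110001
1111011
0001110
1011011
1111110
0000011
1000110
count of 1: 3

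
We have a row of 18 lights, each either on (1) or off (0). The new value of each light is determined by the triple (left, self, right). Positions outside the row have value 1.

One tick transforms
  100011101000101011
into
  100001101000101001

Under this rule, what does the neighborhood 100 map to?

At position 1 the neighborhood is 100; the next row has 0 there.

0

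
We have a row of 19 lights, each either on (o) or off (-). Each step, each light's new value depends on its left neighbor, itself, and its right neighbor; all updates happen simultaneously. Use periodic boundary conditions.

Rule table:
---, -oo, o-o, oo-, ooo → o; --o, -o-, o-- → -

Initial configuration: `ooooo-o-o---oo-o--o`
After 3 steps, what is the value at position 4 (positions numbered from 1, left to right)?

oooooo-o--o-ooo---o
ooooooo----oooo-o-o
ooooooo-oo-ooooo-oo
position 4 holds o

o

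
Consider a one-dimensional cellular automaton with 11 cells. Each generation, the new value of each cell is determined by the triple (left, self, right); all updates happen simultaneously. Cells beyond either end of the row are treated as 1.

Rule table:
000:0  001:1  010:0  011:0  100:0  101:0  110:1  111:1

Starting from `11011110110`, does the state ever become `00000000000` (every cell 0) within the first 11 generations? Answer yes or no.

11001110010
11010110100
11000010001
11000100010
11001000100
11010001001
11000010010
11000100100
11001001001
11010010010
11000100100
generation 11 is 11000100100, still not uniform 0

no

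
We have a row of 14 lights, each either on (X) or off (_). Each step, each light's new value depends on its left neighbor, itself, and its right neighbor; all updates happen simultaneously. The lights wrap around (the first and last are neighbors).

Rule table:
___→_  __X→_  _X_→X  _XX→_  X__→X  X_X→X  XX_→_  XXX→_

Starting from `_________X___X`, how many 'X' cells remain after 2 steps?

2

step 1: X________XX__X
step 2: _X_________X__
count of X: 2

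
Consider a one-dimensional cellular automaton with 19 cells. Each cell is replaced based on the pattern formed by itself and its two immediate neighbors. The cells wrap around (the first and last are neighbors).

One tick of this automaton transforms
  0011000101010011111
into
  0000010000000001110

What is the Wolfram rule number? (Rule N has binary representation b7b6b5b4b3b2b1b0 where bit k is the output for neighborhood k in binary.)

129

position 15: 111 → 1  (bit 7 = 1)
position 3: 110 → 0  (bit 6 = 0)
position 8: 101 → 0  (bit 5 = 0)
position 0: 100 → 0  (bit 4 = 0)
position 2: 011 → 0  (bit 3 = 0)
position 7: 010 → 0  (bit 2 = 0)
position 1: 001 → 0  (bit 1 = 0)
position 5: 000 → 1  (bit 0 = 1)
bits b7..b0 = 10000001 = 129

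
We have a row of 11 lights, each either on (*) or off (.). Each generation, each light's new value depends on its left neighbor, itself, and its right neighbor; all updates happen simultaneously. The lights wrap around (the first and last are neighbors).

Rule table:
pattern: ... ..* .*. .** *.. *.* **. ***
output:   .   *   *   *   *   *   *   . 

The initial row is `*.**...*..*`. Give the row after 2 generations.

generation 1: *****.*****
generation 2: ....***....

....***....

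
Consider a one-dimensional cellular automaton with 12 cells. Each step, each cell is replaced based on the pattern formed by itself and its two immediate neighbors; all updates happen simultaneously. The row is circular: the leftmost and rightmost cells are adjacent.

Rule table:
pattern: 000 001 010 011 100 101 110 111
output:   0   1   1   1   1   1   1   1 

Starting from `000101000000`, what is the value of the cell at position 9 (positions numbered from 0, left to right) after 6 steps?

001111100000
011111110000
111111111000
111111111101
111111111111
111111111111
position 9 holds 1

1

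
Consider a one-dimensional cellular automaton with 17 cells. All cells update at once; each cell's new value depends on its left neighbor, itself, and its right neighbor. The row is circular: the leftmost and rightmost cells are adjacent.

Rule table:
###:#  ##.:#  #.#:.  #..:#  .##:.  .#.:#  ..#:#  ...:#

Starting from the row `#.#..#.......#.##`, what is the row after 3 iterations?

###.############.

iteration 1: #.############..#
iteration 2: #..#############.
iteration 3: ###.############.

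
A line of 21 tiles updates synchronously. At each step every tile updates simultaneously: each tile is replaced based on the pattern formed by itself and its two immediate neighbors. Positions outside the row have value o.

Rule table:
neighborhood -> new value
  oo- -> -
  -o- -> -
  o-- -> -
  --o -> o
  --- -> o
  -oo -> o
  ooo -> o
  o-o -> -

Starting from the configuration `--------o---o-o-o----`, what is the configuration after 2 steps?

-oooooo--oo--oooooooo

step 1: -ooooooo--oo------ooo
step 2: -oooooo--oo--oooooooo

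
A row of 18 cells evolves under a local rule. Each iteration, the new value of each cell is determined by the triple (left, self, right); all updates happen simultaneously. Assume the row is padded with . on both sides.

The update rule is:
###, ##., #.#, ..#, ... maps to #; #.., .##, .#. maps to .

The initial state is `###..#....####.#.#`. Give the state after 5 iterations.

.#.#.#.#.#.###.##.

iteration 1: .##.#..###.####.#.
iteration 2: #.##..#.###.####..
iteration 3: .#.#.#.#.###.###.#
iteration 4: #.#.#.#.#.###.###.
iteration 5: .#.#.#.#.#.###.##.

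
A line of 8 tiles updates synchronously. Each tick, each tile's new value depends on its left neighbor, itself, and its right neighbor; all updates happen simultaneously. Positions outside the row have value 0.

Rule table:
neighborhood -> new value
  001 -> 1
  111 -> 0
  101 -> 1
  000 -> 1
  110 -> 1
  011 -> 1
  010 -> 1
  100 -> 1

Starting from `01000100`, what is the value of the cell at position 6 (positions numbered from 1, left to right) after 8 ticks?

0

11111111
10000001
11111111  (repeats tick 1; period 2)
tick 8: 10000001
position 6 holds 0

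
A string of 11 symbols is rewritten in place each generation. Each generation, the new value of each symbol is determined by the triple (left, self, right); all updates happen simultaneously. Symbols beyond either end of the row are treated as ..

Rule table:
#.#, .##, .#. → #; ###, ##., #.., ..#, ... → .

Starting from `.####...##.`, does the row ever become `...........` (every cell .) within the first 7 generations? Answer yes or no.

.#......#..
.#......#..  (fixed point — unchanged through generation 7)
generation 7 is .#......#.., still not uniform .

no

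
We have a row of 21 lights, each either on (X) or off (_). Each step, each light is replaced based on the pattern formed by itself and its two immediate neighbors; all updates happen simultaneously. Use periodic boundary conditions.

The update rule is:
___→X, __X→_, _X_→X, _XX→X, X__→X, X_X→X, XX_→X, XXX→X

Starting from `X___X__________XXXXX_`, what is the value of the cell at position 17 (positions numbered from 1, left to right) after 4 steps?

X

step 1: XXX_XXXXXXXXXX_XXXXXX
step 2: XXXXXXXXXXXXXXXXXXXXX
step 3: XXXXXXXXXXXXXXXXXXXXX  (fixed point — unchanged through step 4)
position 17 holds X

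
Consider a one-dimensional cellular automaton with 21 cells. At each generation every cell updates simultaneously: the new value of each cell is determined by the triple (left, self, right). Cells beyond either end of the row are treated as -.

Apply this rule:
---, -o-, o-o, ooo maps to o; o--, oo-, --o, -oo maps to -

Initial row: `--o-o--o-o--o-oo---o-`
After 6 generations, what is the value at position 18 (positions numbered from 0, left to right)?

o-ooo--ooo--oo---o-o-
oo-o----o------o-ooo-
--oo-oo-o-oooo-oo-o--
o---o--ooo-oo-o--oo-o
o-o-o---o-o--oo----oo
ooooo-o-ooo-----oo---
position 18 holds -

-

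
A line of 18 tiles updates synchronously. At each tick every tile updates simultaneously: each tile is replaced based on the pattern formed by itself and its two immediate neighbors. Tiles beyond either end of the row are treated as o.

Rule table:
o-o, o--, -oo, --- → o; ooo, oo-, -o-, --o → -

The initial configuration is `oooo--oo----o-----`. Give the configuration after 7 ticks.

tick 1: ----o-o-ooo--oooo-
tick 2: ooo--o-oo--o-o---o
tick 3: ---o--oo-o--o-oo-o
tick 4: oo--o-o-o-o--oo-oo
tick 5: --o--o-o-o-o-o-oo-
tick 6: o--o--o-o-o-o-oo-o
tick 7: -o--o--o-o-o-oo-oo

-o--o--o-o-o-oo-oo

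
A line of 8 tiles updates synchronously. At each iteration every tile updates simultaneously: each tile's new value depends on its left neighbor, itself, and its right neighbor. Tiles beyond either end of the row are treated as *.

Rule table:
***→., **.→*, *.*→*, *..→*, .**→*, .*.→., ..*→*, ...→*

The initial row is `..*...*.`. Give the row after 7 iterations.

**.***..

iteration 1: **.***.*
iteration 2: .***.***
iteration 3: **.***..
iteration 4: .***.***  (repeats iteration 2; period 2)
iteration 7: **.***..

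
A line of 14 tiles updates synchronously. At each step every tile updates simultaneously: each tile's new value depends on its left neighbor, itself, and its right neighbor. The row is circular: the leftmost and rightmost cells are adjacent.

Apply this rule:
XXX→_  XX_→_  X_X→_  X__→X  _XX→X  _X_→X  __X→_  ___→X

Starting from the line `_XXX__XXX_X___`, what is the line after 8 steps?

_X__X_X___XXXX
_XX_X_XXX_X___
_X__X_X___XXXX  (repeats step 1; period 2)
step 8: _XX_X_XXX_X___

_XX_X_XXX_X___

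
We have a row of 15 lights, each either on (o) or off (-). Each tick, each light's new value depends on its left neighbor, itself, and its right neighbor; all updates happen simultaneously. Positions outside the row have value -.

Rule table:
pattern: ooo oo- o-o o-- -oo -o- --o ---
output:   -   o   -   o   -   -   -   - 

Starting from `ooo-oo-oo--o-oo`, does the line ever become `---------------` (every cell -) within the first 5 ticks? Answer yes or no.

no

tick 1: --o--o--oo----o
tick 2: ---o--o--oo----
tick 3: ----o--o--oo---
tick 4: -----o--o--oo--
tick 5: ------o--o--oo-
tick 5 is ------o--o--oo-, still not uniform -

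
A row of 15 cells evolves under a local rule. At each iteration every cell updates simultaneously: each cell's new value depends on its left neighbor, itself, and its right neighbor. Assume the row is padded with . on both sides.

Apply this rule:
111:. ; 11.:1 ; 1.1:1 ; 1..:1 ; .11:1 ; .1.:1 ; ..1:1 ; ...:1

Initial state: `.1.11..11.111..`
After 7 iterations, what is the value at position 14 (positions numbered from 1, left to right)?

1

11111111111.111
1.........111.1
11111111111.111  (repeats iteration 1; period 2)
iteration 7: 11111111111.111
position 14 holds 1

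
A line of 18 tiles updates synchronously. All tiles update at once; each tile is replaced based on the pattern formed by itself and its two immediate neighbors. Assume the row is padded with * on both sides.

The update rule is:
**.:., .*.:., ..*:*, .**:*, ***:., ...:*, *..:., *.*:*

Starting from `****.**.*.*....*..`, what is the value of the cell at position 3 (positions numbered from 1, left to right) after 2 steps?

*

....**.*.*..***..*
.****.*.*..**...**
position 3 holds *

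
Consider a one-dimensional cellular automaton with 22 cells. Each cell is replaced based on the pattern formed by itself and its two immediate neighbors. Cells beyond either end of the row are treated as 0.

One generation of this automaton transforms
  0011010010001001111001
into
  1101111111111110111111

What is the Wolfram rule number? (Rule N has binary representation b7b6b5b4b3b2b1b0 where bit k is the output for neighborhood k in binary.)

247

position 16: 111 → 1  (bit 7 = 1)
position 3: 110 → 1  (bit 6 = 1)
position 4: 101 → 1  (bit 5 = 1)
position 6: 100 → 1  (bit 4 = 1)
position 2: 011 → 0  (bit 3 = 0)
position 5: 010 → 1  (bit 2 = 1)
position 1: 001 → 1  (bit 1 = 1)
position 0: 000 → 1  (bit 0 = 1)
bits b7..b0 = 11110111 = 247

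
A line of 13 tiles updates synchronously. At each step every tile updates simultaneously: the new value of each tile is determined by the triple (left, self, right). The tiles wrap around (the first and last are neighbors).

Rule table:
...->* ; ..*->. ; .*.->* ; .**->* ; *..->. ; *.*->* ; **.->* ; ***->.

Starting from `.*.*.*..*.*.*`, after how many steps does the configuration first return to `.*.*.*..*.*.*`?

step 1: ******..*****
step 2: .....*..*....
step 3: ****.*..*.***
step 4: ...***..***..
step 5: **.*.*..*.*.*
step 6: .*****..*****
step 7: **...*..*...*
step 8: .*.*.*..*.*.*

8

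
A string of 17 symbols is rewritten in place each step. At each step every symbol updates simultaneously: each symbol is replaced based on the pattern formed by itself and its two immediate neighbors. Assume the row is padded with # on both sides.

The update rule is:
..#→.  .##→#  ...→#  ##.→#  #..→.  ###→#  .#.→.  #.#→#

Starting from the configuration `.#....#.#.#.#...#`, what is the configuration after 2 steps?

#..##..#.#.#..#.#
#..##...#.#....##

#..##...#.#....##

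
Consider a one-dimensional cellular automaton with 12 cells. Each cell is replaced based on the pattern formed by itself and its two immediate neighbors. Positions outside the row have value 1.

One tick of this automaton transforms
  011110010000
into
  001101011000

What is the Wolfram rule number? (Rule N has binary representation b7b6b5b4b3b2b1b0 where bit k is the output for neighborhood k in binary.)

position 2: 111 → 1  (bit 7 = 1)
position 4: 110 → 0  (bit 6 = 0)
position 0: 101 → 0  (bit 5 = 0)
position 5: 100 → 1  (bit 4 = 1)
position 1: 011 → 0  (bit 3 = 0)
position 7: 010 → 1  (bit 2 = 1)
position 6: 001 → 0  (bit 1 = 0)
position 9: 000 → 0  (bit 0 = 0)
bits b7..b0 = 10010100 = 148

148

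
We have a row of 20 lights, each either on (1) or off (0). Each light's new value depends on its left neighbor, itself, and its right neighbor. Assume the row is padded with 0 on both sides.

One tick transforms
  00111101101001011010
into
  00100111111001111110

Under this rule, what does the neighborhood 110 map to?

At position 5 the neighborhood is 110; the next row has 1 there.

1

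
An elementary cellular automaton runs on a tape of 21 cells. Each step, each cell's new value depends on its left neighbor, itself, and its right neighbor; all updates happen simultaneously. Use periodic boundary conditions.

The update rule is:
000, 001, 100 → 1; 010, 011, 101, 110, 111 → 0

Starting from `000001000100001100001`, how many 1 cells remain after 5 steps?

step 1: 111110111011110011110
step 2: 000000000000001100000
step 3: 111111111111110011111
step 4: 000000000000001100000  (repeats step 2; period 2)
step 5: 111111111111110011111
count of 1: 19

19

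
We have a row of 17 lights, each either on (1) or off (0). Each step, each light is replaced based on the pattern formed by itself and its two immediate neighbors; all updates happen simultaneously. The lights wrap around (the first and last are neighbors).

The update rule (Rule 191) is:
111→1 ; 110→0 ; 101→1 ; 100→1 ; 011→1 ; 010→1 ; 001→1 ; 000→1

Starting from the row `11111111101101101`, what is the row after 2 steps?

11111110110110111

step 1: 11111111011011011
step 2: 11111110110110111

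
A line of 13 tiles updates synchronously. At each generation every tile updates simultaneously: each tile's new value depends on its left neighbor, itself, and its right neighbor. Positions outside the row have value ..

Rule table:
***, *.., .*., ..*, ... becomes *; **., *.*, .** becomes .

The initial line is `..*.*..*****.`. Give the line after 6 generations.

*..*******..*

***.***.***.*
.*...*...*..*
*************
.***********.
*.*********.*
*..*******..*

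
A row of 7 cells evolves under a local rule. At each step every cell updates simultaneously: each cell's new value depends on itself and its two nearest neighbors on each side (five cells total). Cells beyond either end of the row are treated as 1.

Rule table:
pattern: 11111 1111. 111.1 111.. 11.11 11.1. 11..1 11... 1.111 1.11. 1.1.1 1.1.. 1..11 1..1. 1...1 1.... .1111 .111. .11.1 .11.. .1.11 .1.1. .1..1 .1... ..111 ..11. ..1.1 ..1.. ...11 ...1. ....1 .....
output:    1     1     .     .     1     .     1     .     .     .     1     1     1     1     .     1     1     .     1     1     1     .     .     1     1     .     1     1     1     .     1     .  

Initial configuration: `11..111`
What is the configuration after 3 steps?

step 1: 1.11111
step 2: .1.1111
step 3: .11.111

.11.111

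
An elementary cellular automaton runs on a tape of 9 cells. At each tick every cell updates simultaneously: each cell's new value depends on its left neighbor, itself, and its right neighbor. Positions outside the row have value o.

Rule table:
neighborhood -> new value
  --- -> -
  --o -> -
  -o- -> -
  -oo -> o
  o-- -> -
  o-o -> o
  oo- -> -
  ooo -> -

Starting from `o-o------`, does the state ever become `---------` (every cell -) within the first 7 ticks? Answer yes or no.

yes

tick 1: -o-------
tick 2: o--------
tick 3: ---------
all cells are - at tick 3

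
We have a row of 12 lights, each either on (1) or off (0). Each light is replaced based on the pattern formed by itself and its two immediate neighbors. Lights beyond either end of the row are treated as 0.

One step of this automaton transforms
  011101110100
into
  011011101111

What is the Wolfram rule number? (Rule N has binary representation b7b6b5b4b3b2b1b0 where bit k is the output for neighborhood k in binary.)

position 2: 111 → 1  (bit 7 = 1)
position 3: 110 → 0  (bit 6 = 0)
position 4: 101 → 1  (bit 5 = 1)
position 10: 100 → 1  (bit 4 = 1)
position 1: 011 → 1  (bit 3 = 1)
position 9: 010 → 1  (bit 2 = 1)
position 0: 001 → 0  (bit 1 = 0)
position 11: 000 → 1  (bit 0 = 1)
bits b7..b0 = 10111101 = 189

189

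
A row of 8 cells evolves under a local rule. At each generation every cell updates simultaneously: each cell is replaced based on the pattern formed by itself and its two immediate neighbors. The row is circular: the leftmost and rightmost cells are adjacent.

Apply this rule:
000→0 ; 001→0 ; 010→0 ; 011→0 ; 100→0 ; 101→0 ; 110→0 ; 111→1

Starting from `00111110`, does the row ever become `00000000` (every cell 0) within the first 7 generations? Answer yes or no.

yes

00011100
00001000
00000000
all cells are 0 at generation 3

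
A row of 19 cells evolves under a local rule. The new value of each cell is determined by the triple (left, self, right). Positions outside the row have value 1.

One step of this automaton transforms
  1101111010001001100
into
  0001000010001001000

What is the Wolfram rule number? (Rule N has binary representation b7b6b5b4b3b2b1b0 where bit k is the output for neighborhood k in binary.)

12

position 0: 111 → 0  (bit 7 = 0)
position 1: 110 → 0  (bit 6 = 0)
position 2: 101 → 0  (bit 5 = 0)
position 9: 100 → 0  (bit 4 = 0)
position 3: 011 → 1  (bit 3 = 1)
position 8: 010 → 1  (bit 2 = 1)
position 11: 001 → 0  (bit 1 = 0)
position 10: 000 → 0  (bit 0 = 0)
bits b7..b0 = 00001100 = 12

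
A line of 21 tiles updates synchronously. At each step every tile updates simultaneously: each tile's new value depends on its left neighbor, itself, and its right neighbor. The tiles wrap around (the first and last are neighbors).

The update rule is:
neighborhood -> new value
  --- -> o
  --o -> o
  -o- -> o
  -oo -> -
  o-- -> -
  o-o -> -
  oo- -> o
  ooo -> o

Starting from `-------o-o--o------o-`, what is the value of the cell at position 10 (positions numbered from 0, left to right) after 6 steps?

-

oooooooo-o-oo-oooooo-
-ooooooo-o--o--ooooo-
o-oooooo-o-oo-o-oooo-
o--ooooo-o--o-o--ooo-
o-o-oooo-o-oo-o-o-oo-
o-o--ooo-o--o-o-o--o-
position 10 holds -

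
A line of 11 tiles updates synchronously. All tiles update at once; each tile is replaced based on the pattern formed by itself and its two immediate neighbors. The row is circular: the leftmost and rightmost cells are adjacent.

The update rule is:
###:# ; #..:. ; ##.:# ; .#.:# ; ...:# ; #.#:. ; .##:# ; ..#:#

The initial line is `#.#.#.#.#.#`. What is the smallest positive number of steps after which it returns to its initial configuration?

1

#.#.#.#.#.#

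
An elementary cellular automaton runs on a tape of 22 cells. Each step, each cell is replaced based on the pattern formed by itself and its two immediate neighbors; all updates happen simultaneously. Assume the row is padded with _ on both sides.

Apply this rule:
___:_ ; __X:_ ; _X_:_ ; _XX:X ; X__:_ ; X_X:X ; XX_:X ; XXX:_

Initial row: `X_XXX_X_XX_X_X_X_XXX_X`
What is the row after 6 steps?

___________XX_________

_XX_XX_XXXX_X_X_XX_XX_
_XXXXXXX__XX_X_XXXXXX_
_X_____X__XXX_XX____X_
__________X_XXXX______
___________XX__X______
___________XX_________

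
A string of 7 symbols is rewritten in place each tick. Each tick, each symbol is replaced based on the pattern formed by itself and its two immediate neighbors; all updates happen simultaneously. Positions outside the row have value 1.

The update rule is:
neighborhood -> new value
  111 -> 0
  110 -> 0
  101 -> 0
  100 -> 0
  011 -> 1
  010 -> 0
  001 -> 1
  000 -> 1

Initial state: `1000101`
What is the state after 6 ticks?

0011001
0110011
0100110
0001100
0111001
0100011

0100011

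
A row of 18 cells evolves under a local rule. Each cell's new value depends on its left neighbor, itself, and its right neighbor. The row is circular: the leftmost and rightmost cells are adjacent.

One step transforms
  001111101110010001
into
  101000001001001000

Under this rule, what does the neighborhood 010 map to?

0

At position 13 the neighborhood is 010; the next row has 0 there.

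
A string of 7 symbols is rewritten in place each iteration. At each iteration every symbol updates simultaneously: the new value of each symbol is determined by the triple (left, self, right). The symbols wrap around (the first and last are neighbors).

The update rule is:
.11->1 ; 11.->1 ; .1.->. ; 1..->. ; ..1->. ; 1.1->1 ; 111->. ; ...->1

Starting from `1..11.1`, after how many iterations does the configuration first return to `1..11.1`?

1..1111
1..1...
.....1.
1111...
1..1.1.
....1.1
.11..1.
.11....
.11.111
11111.1
....111
.11.1.1
1111.1.
1..11.1

14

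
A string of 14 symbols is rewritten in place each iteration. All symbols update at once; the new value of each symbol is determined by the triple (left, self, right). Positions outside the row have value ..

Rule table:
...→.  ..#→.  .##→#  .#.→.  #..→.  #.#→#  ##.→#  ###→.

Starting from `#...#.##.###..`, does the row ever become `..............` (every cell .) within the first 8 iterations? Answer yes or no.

no

.....#####.#..
.....#...##...
.........##...
.........##...  (fixed point — unchanged through iteration 8)
iteration 8 is .........##..., still not uniform .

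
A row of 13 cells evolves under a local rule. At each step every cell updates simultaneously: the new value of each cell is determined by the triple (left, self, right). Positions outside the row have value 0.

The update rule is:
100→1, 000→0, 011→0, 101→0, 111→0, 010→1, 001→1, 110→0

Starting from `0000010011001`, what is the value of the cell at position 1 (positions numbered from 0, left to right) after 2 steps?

0000111100111
0001000011000
position 1 holds 0

0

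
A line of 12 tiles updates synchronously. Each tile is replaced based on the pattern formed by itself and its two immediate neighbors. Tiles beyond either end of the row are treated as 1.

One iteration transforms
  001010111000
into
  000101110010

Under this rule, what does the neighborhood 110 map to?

0

At position 8 the neighborhood is 110; the next row has 0 there.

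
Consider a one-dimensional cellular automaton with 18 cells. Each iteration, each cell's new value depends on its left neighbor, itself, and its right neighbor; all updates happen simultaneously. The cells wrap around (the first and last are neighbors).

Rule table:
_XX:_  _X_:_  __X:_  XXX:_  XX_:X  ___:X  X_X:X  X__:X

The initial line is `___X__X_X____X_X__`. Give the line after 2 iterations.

XX__X__X_XXX__X_XX
_XX__X__X__XX__X__

_XX__X__X__XX__X__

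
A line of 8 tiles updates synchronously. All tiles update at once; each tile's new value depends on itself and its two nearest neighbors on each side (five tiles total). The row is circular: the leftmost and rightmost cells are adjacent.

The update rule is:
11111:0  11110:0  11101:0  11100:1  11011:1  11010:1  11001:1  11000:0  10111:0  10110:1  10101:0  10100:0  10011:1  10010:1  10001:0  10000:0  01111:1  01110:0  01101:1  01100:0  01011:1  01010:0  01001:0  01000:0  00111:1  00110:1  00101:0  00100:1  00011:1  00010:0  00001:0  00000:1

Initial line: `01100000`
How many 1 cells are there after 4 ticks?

tick 1: 11000110
tick 2: 10001111
tick 3: 10011100
tick 4: 10110111
count of 1: 6

6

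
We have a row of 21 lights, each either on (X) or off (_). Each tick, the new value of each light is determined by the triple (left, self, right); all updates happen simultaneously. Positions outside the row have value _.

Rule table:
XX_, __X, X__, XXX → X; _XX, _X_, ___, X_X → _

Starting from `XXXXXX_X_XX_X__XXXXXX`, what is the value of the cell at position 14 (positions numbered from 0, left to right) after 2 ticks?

_XXXXX____X__XX_XXXXX
X_XXXXX__X_XX_X__XXXX
position 14 holds X

X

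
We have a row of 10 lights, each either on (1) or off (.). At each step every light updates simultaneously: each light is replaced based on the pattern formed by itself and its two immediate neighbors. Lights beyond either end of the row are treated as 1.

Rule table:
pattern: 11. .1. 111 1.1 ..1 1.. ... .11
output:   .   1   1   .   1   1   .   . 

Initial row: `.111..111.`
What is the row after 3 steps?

11.1..1.11

..1.11.1..
111....111
11.1..1.11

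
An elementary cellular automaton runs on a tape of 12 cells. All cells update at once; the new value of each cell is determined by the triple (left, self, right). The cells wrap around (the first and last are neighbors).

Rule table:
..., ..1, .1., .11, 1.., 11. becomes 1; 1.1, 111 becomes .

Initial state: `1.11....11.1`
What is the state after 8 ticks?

1.1......1.1

1.11111111.1
1.1......1.1
1.11111111.1  (repeats tick 1; period 2)
tick 8: 1.1......1.1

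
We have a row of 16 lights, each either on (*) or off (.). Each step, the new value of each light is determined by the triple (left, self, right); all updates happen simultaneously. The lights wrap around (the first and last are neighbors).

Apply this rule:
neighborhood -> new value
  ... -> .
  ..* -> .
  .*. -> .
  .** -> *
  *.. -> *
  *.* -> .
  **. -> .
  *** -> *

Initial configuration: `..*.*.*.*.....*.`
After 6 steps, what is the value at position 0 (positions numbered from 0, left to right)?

.........*.....*
*.........*.....
.*.........*....
..*.........*...
...*.........*..
....*.........*.
position 0 holds .

.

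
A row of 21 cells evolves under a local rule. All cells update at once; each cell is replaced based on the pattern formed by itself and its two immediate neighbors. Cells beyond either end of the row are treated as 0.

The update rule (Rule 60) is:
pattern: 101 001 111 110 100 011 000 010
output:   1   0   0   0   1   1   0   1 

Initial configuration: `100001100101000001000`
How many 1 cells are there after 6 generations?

10

110001010111100001100
101001111100010001010
111101000010011001111
100011100011010101000
110010010010111111100
101011011011100000010
count of 1: 10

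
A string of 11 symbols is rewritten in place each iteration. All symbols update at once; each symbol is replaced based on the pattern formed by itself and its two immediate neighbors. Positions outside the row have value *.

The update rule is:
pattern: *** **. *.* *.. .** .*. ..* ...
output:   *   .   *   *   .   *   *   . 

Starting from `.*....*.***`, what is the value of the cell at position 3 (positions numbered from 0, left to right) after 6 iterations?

.

iteration 1: ***..***.**
iteration 2: **.**.*.*.*
iteration 3: *.*..*****.
iteration 4: .****.***.*
iteration 5: *.**.*.*.*.
iteration 6: .*..*******
position 3 holds .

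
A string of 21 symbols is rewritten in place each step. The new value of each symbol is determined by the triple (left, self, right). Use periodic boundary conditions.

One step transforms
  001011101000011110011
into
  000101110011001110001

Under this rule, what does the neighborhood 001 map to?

At position 1 the neighborhood is 001; the next row has 0 there.

0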